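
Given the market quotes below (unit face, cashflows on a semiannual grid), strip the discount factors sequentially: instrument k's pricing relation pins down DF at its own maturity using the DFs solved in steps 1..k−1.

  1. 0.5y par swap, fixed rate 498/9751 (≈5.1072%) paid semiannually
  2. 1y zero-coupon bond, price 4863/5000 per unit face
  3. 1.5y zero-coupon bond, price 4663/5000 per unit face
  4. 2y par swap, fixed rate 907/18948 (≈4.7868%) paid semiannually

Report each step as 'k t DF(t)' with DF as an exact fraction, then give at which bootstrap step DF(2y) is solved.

step 1 [0.5y] swap r/2=249/9751: DF=(1 − 249/9751·(0))/(1+249/9751) = 9751/10000 ≈ 0.975100
step 2 [1y] zero: DF = P = 4863/5000 ≈ 0.972600
step 3 [1.5y] zero: DF = P = 4663/5000 ≈ 0.932600
step 4 [2y] swap r/2=907/37896: DF=(1 − 907/37896·(0.975100+0.972600+0.932600))/(1+907/37896) = 9093/10000 ≈ 0.909300

1 1/2 9751/10000
2 1 4863/5000
3 3/2 4663/5000
4 2 9093/10000
DF(2y) is solved at step 4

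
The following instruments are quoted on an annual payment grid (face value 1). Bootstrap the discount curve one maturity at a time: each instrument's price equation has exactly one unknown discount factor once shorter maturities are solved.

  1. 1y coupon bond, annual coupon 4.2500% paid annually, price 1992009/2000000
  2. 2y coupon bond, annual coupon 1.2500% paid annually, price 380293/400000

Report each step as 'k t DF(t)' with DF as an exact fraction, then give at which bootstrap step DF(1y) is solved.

step 1 [1y] bond c/1=17/400: DF=(1992009/2000000 − 17/400·(0))/(1+17/400) = 4777/5000 ≈ 0.955400
step 2 [2y] bond c/1=1/80: DF=(380293/400000 − 1/80·(0.955400))/(1+1/80) = 1159/1250 ≈ 0.927200

1 1 4777/5000
2 2 1159/1250
DF(1y) is solved at step 1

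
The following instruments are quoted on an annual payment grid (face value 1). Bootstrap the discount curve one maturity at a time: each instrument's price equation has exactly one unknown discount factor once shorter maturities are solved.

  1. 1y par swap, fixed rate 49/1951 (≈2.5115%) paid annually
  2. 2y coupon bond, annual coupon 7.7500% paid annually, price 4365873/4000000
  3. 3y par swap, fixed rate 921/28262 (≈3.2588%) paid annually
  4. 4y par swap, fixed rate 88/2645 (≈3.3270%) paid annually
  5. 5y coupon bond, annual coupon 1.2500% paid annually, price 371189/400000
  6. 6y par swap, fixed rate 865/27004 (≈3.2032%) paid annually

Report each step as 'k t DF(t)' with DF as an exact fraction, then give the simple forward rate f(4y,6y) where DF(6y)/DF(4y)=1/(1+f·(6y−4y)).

1 1 1951/2000
2 2 2357/2500
3 3 9079/10000
4 4 548/625
5 5 2177/2500
6 6 827/1000
f(4y,6y) = ((548/625)/(827/1000) − 1)/(2) = 249/8270 ≈ 3.0109%

step 1 [1y] swap r/1=49/1951: DF=(1 − 49/1951·(0))/(1+49/1951) = 1951/2000 ≈ 0.975500
step 2 [2y] bond c/1=31/400: DF=(4365873/4000000 − 31/400·(0.975500))/(1+31/400) = 2357/2500 ≈ 0.942800
step 3 [3y] swap r/1=921/28262: DF=(1 − 921/28262·(0.975500+0.942800))/(1+921/28262) = 9079/10000 ≈ 0.907900
step 4 [4y] swap r/1=88/2645: DF=(1 − 88/2645·(0.975500+0.942800+0.907900))/(1+88/2645) = 548/625 ≈ 0.876800
step 5 [5y] bond c/1=1/80: DF=(371189/400000 − 1/80·(0.975500+0.942800+0.907900+0.876800))/(1+1/80) = 2177/2500 ≈ 0.870800
step 6 [6y] swap r/1=865/27004: DF=(1 − 865/27004·(0.975500+0.942800+0.907900+0.876800+0.870800))/(1+865/27004) = 827/1000 ≈ 0.827000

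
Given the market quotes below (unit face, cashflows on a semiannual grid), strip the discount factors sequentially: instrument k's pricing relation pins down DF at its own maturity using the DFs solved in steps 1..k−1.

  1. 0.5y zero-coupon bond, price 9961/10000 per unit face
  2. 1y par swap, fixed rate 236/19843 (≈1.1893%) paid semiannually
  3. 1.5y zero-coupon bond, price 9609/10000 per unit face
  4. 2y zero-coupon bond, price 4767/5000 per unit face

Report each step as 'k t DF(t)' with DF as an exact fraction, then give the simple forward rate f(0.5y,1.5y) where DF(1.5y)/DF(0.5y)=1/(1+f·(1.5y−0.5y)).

step 1 [0.5y] zero: DF = P = 9961/10000 ≈ 0.996100
step 2 [1y] swap r/2=118/19843: DF=(1 − 118/19843·(0.996100))/(1+118/19843) = 4941/5000 ≈ 0.988200
step 3 [1.5y] zero: DF = P = 9609/10000 ≈ 0.960900
step 4 [2y] zero: DF = P = 4767/5000 ≈ 0.953400

1 1/2 9961/10000
2 1 4941/5000
3 3/2 9609/10000
4 2 4767/5000
f(0.5y,1.5y) = ((9961/10000)/(9609/10000) − 1)/(1) = 352/9609 ≈ 3.6632%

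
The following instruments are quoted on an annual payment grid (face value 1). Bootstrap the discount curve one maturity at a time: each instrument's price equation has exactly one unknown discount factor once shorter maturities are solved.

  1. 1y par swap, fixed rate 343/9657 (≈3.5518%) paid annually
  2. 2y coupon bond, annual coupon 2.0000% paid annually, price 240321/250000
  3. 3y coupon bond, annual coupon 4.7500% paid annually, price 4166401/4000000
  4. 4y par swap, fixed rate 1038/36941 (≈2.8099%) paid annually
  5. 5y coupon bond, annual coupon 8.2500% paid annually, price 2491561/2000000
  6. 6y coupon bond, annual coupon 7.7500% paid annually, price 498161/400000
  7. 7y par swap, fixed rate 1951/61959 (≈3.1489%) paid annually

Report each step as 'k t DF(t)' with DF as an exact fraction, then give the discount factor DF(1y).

1 1 9657/10000
2 2 1847/2000
3 3 9087/10000
4 4 4481/5000
5 5 8693/10000
6 6 2069/2500
7 7 8049/10000
DF(1y) = 9657/10000 ≈ 0.965700

step 1 [1y] swap r/1=343/9657: DF=(1 − 343/9657·(0))/(1+343/9657) = 9657/10000 ≈ 0.965700
step 2 [2y] bond c/1=1/50: DF=(240321/250000 − 1/50·(0.965700))/(1+1/50) = 1847/2000 ≈ 0.923500
step 3 [3y] bond c/1=19/400: DF=(4166401/4000000 − 19/400·(0.965700+0.923500))/(1+19/400) = 9087/10000 ≈ 0.908700
step 4 [4y] swap r/1=1038/36941: DF=(1 − 1038/36941·(0.965700+0.923500+0.908700))/(1+1038/36941) = 4481/5000 ≈ 0.896200
step 5 [5y] bond c/1=33/400: DF=(2491561/2000000 − 33/400·(0.965700+0.923500+0.908700+0.896200))/(1+33/400) = 8693/10000 ≈ 0.869300
step 6 [6y] bond c/1=31/400: DF=(498161/400000 − 31/400·(0.965700+0.923500+0.908700+0.896200+0.869300))/(1+31/400) = 2069/2500 ≈ 0.827600
step 7 [7y] swap r/1=1951/61959: DF=(1 − 1951/61959·(0.965700+0.923500+0.908700+0.896200+0.869300+0.827600))/(1+1951/61959) = 8049/10000 ≈ 0.804900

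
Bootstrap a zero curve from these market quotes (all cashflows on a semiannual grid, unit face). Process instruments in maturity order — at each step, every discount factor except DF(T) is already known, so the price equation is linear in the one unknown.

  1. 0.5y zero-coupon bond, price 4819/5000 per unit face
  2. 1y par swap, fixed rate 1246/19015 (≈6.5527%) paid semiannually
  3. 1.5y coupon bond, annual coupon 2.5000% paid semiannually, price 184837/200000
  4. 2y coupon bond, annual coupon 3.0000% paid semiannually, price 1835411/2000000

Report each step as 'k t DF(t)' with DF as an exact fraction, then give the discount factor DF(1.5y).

1 1/2 4819/5000
2 1 9377/10000
3 3/2 8893/10000
4 2 8629/10000
DF(1.5y) = 8893/10000 ≈ 0.889300

step 1 [0.5y] zero: DF = P = 4819/5000 ≈ 0.963800
step 2 [1y] swap r/2=623/19015: DF=(1 − 623/19015·(0.963800))/(1+623/19015) = 9377/10000 ≈ 0.937700
step 3 [1.5y] bond c/2=1/80: DF=(184837/200000 − 1/80·(0.963800+0.937700))/(1+1/80) = 8893/10000 ≈ 0.889300
step 4 [2y] bond c/2=3/200: DF=(1835411/2000000 − 3/200·(0.963800+0.937700+0.889300))/(1+3/200) = 8629/10000 ≈ 0.862900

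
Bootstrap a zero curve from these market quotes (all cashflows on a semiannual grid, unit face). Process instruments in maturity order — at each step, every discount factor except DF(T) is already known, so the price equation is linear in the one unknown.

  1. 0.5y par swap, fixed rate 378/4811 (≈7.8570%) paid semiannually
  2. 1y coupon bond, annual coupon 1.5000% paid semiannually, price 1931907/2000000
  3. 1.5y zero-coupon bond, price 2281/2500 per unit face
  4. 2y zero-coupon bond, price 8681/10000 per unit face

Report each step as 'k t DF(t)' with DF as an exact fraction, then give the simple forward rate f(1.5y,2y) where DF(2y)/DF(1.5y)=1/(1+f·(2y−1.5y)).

1 1/2 4811/5000
2 1 2379/2500
3 3/2 2281/2500
4 2 8681/10000
f(1.5y,2y) = ((2281/2500)/(8681/10000) − 1)/(1/2) = 886/8681 ≈ 10.2062%

step 1 [0.5y] swap r/2=189/4811: DF=(1 − 189/4811·(0))/(1+189/4811) = 4811/5000 ≈ 0.962200
step 2 [1y] bond c/2=3/400: DF=(1931907/2000000 − 3/400·(0.962200))/(1+3/400) = 2379/2500 ≈ 0.951600
step 3 [1.5y] zero: DF = P = 2281/2500 ≈ 0.912400
step 4 [2y] zero: DF = P = 8681/10000 ≈ 0.868100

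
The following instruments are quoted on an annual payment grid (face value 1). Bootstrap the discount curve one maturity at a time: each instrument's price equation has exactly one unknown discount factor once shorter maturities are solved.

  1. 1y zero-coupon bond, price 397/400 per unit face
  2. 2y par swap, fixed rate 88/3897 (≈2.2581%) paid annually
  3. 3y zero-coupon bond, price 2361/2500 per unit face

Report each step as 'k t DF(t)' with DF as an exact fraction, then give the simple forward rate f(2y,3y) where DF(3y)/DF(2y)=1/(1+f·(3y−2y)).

step 1 [1y] zero: DF = P = 397/400 ≈ 0.992500
step 2 [2y] swap r/1=88/3897: DF=(1 − 88/3897·(0.992500))/(1+88/3897) = 239/250 ≈ 0.956000
step 3 [3y] zero: DF = P = 2361/2500 ≈ 0.944400

1 1 397/400
2 2 239/250
3 3 2361/2500
f(2y,3y) = ((239/250)/(2361/2500) − 1)/(1) = 29/2361 ≈ 1.2283%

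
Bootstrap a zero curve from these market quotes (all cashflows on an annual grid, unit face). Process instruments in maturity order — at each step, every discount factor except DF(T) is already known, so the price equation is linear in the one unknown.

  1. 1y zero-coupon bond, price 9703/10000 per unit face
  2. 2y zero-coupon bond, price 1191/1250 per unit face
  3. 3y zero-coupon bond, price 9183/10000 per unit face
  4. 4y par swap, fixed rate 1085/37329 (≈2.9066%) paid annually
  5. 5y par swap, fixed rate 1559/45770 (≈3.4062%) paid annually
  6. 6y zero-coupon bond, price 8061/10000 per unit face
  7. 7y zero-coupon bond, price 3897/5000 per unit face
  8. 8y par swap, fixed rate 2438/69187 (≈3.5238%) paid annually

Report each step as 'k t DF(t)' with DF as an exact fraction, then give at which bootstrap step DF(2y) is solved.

step 1 [1y] zero: DF = P = 9703/10000 ≈ 0.970300
step 2 [2y] zero: DF = P = 1191/1250 ≈ 0.952800
step 3 [3y] zero: DF = P = 9183/10000 ≈ 0.918300
step 4 [4y] swap r/1=1085/37329: DF=(1 − 1085/37329·(0.970300+0.952800+0.918300))/(1+1085/37329) = 1783/2000 ≈ 0.891500
step 5 [5y] swap r/1=1559/45770: DF=(1 − 1559/45770·(0.970300+0.952800+0.918300+0.891500))/(1+1559/45770) = 8441/10000 ≈ 0.844100
step 6 [6y] zero: DF = P = 8061/10000 ≈ 0.806100
step 7 [7y] zero: DF = P = 3897/5000 ≈ 0.779400
step 8 [8y] swap r/1=2438/69187: DF=(1 − 2438/69187·(0.970300+0.952800+0.918300+0.891500+0.844100+0.806100+0.779400))/(1+2438/69187) = 3781/5000 ≈ 0.756200

1 1 9703/10000
2 2 1191/1250
3 3 9183/10000
4 4 1783/2000
5 5 8441/10000
6 6 8061/10000
7 7 3897/5000
8 8 3781/5000
DF(2y) is solved at step 2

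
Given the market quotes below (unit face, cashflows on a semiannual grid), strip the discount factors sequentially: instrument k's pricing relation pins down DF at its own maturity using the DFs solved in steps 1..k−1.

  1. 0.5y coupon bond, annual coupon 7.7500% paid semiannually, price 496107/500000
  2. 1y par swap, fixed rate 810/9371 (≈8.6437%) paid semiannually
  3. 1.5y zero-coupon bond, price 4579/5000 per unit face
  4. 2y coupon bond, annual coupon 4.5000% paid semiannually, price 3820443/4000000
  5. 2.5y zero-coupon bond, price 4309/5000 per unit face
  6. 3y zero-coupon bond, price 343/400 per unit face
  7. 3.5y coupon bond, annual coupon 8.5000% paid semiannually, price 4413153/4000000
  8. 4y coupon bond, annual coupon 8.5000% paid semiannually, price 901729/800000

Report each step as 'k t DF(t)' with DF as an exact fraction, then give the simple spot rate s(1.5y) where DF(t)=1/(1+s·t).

step 1 [0.5y] bond c/2=31/800: DF=(496107/500000 − 31/800·(0))/(1+31/800) = 597/625 ≈ 0.955200
step 2 [1y] swap r/2=405/9371: DF=(1 − 405/9371·(0.955200))/(1+405/9371) = 919/1000 ≈ 0.919000
step 3 [1.5y] zero: DF = P = 4579/5000 ≈ 0.915800
step 4 [2y] bond c/2=9/400: DF=(3820443/4000000 − 9/400·(0.955200+0.919000+0.915800))/(1+9/400) = 8727/10000 ≈ 0.872700
step 5 [2.5y] zero: DF = P = 4309/5000 ≈ 0.861800
step 6 [3y] zero: DF = P = 343/400 ≈ 0.857500
step 7 [3.5y] bond c/2=17/400: DF=(4413153/4000000 − 17/400·(0.955200+0.919000+0.915800+0.872700+0.861800+0.857500))/(1+17/400) = 8389/10000 ≈ 0.838900
step 8 [4y] bond c/2=17/400: DF=(901729/800000 − 17/400·(0.955200+0.919000+0.915800+0.872700+0.861800+0.857500+0.838900))/(1+17/400) = 2069/2500 ≈ 0.827600

1 1/2 597/625
2 1 919/1000
3 3/2 4579/5000
4 2 8727/10000
5 5/2 4309/5000
6 3 343/400
7 7/2 8389/10000
8 4 2069/2500
s(1.5y) = (1/(4579/5000) − 1)/(3/2) = 842/13737 ≈ 6.1294%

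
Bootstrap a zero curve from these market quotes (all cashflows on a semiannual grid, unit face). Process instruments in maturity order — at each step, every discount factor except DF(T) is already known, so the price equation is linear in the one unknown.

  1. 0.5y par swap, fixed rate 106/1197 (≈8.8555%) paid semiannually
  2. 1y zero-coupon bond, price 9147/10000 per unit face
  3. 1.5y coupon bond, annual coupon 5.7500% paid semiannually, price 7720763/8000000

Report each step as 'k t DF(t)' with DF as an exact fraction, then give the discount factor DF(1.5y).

step 1 [0.5y] swap r/2=53/1197: DF=(1 − 53/1197·(0))/(1+53/1197) = 1197/1250 ≈ 0.957600
step 2 [1y] zero: DF = P = 9147/10000 ≈ 0.914700
step 3 [1.5y] bond c/2=23/800: DF=(7720763/8000000 − 23/800·(0.957600+0.914700))/(1+23/800) = 4429/5000 ≈ 0.885800

1 1/2 1197/1250
2 1 9147/10000
3 3/2 4429/5000
DF(1.5y) = 4429/5000 ≈ 0.885800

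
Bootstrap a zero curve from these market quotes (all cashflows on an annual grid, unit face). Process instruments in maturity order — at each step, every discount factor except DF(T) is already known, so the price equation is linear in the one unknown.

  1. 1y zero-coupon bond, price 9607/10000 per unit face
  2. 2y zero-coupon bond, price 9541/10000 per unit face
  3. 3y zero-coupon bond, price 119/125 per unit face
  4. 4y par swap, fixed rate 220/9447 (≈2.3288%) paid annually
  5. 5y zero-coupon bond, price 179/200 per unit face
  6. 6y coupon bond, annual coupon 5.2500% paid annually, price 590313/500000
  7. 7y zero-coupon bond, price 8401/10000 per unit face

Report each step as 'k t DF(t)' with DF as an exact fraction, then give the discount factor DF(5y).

1 1 9607/10000
2 2 9541/10000
3 3 119/125
4 4 114/125
5 5 179/200
6 6 4443/5000
7 7 8401/10000
DF(5y) = 179/200 ≈ 0.895000

step 1 [1y] zero: DF = P = 9607/10000 ≈ 0.960700
step 2 [2y] zero: DF = P = 9541/10000 ≈ 0.954100
step 3 [3y] zero: DF = P = 119/125 ≈ 0.952000
step 4 [4y] swap r/1=220/9447: DF=(1 − 220/9447·(0.960700+0.954100+0.952000))/(1+220/9447) = 114/125 ≈ 0.912000
step 5 [5y] zero: DF = P = 179/200 ≈ 0.895000
step 6 [6y] bond c/1=21/400: DF=(590313/500000 − 21/400·(0.960700+0.954100+0.952000+0.912000+0.895000))/(1+21/400) = 4443/5000 ≈ 0.888600
step 7 [7y] zero: DF = P = 8401/10000 ≈ 0.840100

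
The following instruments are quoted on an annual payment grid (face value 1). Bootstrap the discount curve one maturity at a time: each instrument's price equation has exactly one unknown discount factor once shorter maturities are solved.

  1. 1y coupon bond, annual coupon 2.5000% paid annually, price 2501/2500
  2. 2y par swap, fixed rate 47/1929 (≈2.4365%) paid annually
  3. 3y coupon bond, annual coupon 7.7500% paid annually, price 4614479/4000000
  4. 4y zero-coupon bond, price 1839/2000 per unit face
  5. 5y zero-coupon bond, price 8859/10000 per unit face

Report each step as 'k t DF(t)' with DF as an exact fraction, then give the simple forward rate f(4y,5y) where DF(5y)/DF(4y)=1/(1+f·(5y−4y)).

step 1 [1y] bond c/1=1/40: DF=(2501/2500 − 1/40·(0))/(1+1/40) = 122/125 ≈ 0.976000
step 2 [2y] swap r/1=47/1929: DF=(1 − 47/1929·(0.976000))/(1+47/1929) = 953/1000 ≈ 0.953000
step 3 [3y] bond c/1=31/400: DF=(4614479/4000000 − 31/400·(0.976000+0.953000))/(1+31/400) = 9319/10000 ≈ 0.931900
step 4 [4y] zero: DF = P = 1839/2000 ≈ 0.919500
step 5 [5y] zero: DF = P = 8859/10000 ≈ 0.885900

1 1 122/125
2 2 953/1000
3 3 9319/10000
4 4 1839/2000
5 5 8859/10000
f(4y,5y) = ((1839/2000)/(8859/10000) − 1)/(1) = 112/2953 ≈ 3.7928%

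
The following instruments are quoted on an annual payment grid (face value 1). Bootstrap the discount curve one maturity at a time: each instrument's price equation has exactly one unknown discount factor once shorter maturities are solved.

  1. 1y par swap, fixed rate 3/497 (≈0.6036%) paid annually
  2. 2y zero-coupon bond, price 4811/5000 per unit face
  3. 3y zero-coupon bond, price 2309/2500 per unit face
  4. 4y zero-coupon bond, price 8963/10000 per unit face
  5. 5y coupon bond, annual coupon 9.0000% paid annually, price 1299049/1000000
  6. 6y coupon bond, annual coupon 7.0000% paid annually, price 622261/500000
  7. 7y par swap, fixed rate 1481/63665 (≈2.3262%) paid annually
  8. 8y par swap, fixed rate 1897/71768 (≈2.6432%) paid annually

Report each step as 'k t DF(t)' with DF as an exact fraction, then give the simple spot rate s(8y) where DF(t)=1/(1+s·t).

1 1 497/500
2 2 4811/5000
3 3 2309/2500
4 4 8963/10000
5 5 22/25
6 6 1717/2000
7 7 8519/10000
8 8 8103/10000
s(8y) = (1/(8103/10000) − 1)/(8) = 1897/64824 ≈ 2.9264%

step 1 [1y] swap r/1=3/497: DF=(1 − 3/497·(0))/(1+3/497) = 497/500 ≈ 0.994000
step 2 [2y] zero: DF = P = 4811/5000 ≈ 0.962200
step 3 [3y] zero: DF = P = 2309/2500 ≈ 0.923600
step 4 [4y] zero: DF = P = 8963/10000 ≈ 0.896300
step 5 [5y] bond c/1=9/100: DF=(1299049/1000000 − 9/100·(0.994000+0.962200+0.923600+0.896300))/(1+9/100) = 22/25 ≈ 0.880000
step 6 [6y] bond c/1=7/100: DF=(622261/500000 − 7/100·(0.994000+0.962200+0.923600+0.896300+0.880000))/(1+7/100) = 1717/2000 ≈ 0.858500
step 7 [7y] swap r/1=1481/63665: DF=(1 − 1481/63665·(0.994000+0.962200+0.923600+0.896300+0.880000+0.858500))/(1+1481/63665) = 8519/10000 ≈ 0.851900
step 8 [8y] swap r/1=1897/71768: DF=(1 − 1897/71768·(0.994000+0.962200+0.923600+0.896300+0.880000+0.858500+0.851900))/(1+1897/71768) = 8103/10000 ≈ 0.810300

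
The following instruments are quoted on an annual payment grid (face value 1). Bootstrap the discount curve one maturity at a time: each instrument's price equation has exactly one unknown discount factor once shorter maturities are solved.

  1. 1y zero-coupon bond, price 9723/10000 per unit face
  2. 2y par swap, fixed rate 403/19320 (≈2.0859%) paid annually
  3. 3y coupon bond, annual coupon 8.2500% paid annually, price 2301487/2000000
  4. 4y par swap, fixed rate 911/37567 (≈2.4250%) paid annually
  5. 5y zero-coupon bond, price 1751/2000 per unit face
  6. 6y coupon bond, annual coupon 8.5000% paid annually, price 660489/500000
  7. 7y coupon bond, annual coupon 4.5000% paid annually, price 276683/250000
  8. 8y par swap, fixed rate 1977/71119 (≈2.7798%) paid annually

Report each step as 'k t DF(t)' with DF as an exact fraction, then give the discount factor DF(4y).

1 1 9723/10000
2 2 9597/10000
3 3 4579/5000
4 4 9089/10000
5 5 1751/2000
6 6 4273/5000
7 7 2057/2500
8 8 8023/10000
DF(4y) = 9089/10000 ≈ 0.908900

step 1 [1y] zero: DF = P = 9723/10000 ≈ 0.972300
step 2 [2y] swap r/1=403/19320: DF=(1 − 403/19320·(0.972300))/(1+403/19320) = 9597/10000 ≈ 0.959700
step 3 [3y] bond c/1=33/400: DF=(2301487/2000000 − 33/400·(0.972300+0.959700))/(1+33/400) = 4579/5000 ≈ 0.915800
step 4 [4y] swap r/1=911/37567: DF=(1 − 911/37567·(0.972300+0.959700+0.915800))/(1+911/37567) = 9089/10000 ≈ 0.908900
step 5 [5y] zero: DF = P = 1751/2000 ≈ 0.875500
step 6 [6y] bond c/1=17/200: DF=(660489/500000 − 17/200·(0.972300+0.959700+0.915800+0.908900+0.875500))/(1+17/200) = 4273/5000 ≈ 0.854600
step 7 [7y] bond c/1=9/200: DF=(276683/250000 − 9/200·(0.972300+0.959700+0.915800+0.908900+0.875500+0.854600))/(1+9/200) = 2057/2500 ≈ 0.822800
step 8 [8y] swap r/1=1977/71119: DF=(1 − 1977/71119·(0.972300+0.959700+0.915800+0.908900+0.875500+0.854600+0.822800))/(1+1977/71119) = 8023/10000 ≈ 0.802300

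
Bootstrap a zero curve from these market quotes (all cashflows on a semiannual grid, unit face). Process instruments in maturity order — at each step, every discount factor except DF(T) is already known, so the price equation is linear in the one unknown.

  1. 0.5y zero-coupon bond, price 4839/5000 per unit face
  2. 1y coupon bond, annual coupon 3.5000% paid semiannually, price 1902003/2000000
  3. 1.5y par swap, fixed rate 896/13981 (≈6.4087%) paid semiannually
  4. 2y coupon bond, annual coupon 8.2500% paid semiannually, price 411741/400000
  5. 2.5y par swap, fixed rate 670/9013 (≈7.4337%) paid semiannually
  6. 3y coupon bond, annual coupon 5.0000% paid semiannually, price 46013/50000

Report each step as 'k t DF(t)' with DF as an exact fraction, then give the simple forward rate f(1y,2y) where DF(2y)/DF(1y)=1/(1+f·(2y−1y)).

1 1/2 4839/5000
2 1 459/500
3 3/2 569/625
4 2 4389/5000
5 5/2 333/400
6 3 7879/10000
f(1y,2y) = ((459/500)/(4389/5000) − 1)/(1) = 67/1463 ≈ 4.5796%

step 1 [0.5y] zero: DF = P = 4839/5000 ≈ 0.967800
step 2 [1y] bond c/2=7/400: DF=(1902003/2000000 − 7/400·(0.967800))/(1+7/400) = 459/500 ≈ 0.918000
step 3 [1.5y] swap r/2=448/13981: DF=(1 − 448/13981·(0.967800+0.918000))/(1+448/13981) = 569/625 ≈ 0.910400
step 4 [2y] bond c/2=33/800: DF=(411741/400000 − 33/800·(0.967800+0.918000+0.910400))/(1+33/800) = 4389/5000 ≈ 0.877800
step 5 [2.5y] swap r/2=335/9013: DF=(1 − 335/9013·(0.967800+0.918000+0.910400+0.877800))/(1+335/9013) = 333/400 ≈ 0.832500
step 6 [3y] bond c/2=1/40: DF=(46013/50000 − 1/40·(0.967800+0.918000+0.910400+0.877800+0.832500))/(1+1/40) = 7879/10000 ≈ 0.787900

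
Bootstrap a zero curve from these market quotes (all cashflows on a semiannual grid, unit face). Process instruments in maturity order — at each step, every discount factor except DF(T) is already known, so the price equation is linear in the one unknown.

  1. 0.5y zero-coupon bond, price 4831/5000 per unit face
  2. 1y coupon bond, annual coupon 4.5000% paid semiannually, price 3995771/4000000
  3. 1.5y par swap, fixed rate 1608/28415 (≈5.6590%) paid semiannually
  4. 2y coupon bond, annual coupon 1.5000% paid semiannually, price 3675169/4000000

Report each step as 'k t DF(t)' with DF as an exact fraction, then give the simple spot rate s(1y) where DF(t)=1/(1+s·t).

step 1 [0.5y] zero: DF = P = 4831/5000 ≈ 0.966200
step 2 [1y] bond c/2=9/400: DF=(3995771/4000000 − 9/400·(0.966200))/(1+9/400) = 9557/10000 ≈ 0.955700
step 3 [1.5y] swap r/2=804/28415: DF=(1 − 804/28415·(0.966200+0.955700))/(1+804/28415) = 2299/2500 ≈ 0.919600
step 4 [2y] bond c/2=3/400: DF=(3675169/4000000 − 3/400·(0.966200+0.955700+0.919600))/(1+3/400) = 2227/2500 ≈ 0.890800

1 1/2 4831/5000
2 1 9557/10000
3 3/2 2299/2500
4 2 2227/2500
s(1y) = (1/(9557/10000) − 1)/(1) = 443/9557 ≈ 4.6353%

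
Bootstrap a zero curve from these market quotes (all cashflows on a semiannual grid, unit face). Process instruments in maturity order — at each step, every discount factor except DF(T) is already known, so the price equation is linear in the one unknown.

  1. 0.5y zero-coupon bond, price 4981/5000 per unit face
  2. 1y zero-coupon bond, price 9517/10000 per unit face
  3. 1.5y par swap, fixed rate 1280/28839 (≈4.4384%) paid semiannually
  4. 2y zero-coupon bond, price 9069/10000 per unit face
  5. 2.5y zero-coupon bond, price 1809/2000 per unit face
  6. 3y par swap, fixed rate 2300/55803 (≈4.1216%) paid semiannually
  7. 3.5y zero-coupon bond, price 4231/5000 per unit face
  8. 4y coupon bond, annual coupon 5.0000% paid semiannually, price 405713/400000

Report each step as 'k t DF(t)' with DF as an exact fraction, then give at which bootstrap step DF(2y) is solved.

1 1/2 4981/5000
2 1 9517/10000
3 3/2 117/125
4 2 9069/10000
5 5/2 1809/2000
6 3 177/200
7 7/2 4231/5000
8 4 1041/1250
DF(2y) is solved at step 4

step 1 [0.5y] zero: DF = P = 4981/5000 ≈ 0.996200
step 2 [1y] zero: DF = P = 9517/10000 ≈ 0.951700
step 3 [1.5y] swap r/2=640/28839: DF=(1 − 640/28839·(0.996200+0.951700))/(1+640/28839) = 117/125 ≈ 0.936000
step 4 [2y] zero: DF = P = 9069/10000 ≈ 0.906900
step 5 [2.5y] zero: DF = P = 1809/2000 ≈ 0.904500
step 6 [3y] swap r/2=1150/55803: DF=(1 − 1150/55803·(0.996200+0.951700+0.936000+0.906900+0.904500))/(1+1150/55803) = 177/200 ≈ 0.885000
step 7 [3.5y] zero: DF = P = 4231/5000 ≈ 0.846200
step 8 [4y] bond c/2=1/40: DF=(405713/400000 − 1/40·(0.996200+0.951700+0.936000+0.906900+0.904500+0.885000+0.846200))/(1+1/40) = 1041/1250 ≈ 0.832800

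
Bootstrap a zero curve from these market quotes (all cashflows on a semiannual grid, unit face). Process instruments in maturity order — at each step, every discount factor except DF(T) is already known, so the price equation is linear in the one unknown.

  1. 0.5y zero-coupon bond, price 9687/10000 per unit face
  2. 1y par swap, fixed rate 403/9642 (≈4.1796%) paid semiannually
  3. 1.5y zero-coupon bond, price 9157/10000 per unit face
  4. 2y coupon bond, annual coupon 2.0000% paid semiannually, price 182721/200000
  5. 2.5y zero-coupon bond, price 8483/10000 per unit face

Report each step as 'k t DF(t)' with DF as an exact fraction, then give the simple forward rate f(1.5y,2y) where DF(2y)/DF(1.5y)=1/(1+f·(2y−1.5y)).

step 1 [0.5y] zero: DF = P = 9687/10000 ≈ 0.968700
step 2 [1y] swap r/2=403/19284: DF=(1 − 403/19284·(0.968700))/(1+403/19284) = 9597/10000 ≈ 0.959700
step 3 [1.5y] zero: DF = P = 9157/10000 ≈ 0.915700
step 4 [2y] bond c/2=1/100: DF=(182721/200000 − 1/100·(0.968700+0.959700+0.915700))/(1+1/100) = 2191/2500 ≈ 0.876400
step 5 [2.5y] zero: DF = P = 8483/10000 ≈ 0.848300

1 1/2 9687/10000
2 1 9597/10000
3 3/2 9157/10000
4 2 2191/2500
5 5/2 8483/10000
f(1.5y,2y) = ((9157/10000)/(2191/2500) − 1)/(1/2) = 393/4382 ≈ 8.9685%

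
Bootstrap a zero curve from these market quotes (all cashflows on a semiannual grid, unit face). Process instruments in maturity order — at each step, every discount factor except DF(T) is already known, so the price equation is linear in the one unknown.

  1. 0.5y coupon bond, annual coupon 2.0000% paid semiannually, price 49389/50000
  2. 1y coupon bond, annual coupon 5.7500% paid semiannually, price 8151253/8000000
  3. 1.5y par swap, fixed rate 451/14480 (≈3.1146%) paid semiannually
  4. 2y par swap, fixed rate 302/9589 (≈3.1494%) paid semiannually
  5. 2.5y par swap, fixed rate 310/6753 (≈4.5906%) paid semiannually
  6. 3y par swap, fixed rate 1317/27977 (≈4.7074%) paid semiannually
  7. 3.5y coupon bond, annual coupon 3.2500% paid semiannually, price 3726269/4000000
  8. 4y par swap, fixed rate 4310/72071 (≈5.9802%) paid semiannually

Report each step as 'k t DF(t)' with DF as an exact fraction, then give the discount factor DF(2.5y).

1 1/2 489/500
2 1 9631/10000
3 3/2 9549/10000
4 2 2349/2500
5 5/2 1783/2000
6 3 8683/10000
7 7/2 517/625
8 4 1569/2000
DF(2.5y) = 1783/2000 ≈ 0.891500

step 1 [0.5y] bond c/2=1/100: DF=(49389/50000 − 1/100·(0))/(1+1/100) = 489/500 ≈ 0.978000
step 2 [1y] bond c/2=23/800: DF=(8151253/8000000 − 23/800·(0.978000))/(1+23/800) = 9631/10000 ≈ 0.963100
step 3 [1.5y] swap r/2=451/28960: DF=(1 − 451/28960·(0.978000+0.963100))/(1+451/28960) = 9549/10000 ≈ 0.954900
step 4 [2y] swap r/2=151/9589: DF=(1 − 151/9589·(0.978000+0.963100+0.954900))/(1+151/9589) = 2349/2500 ≈ 0.939600
step 5 [2.5y] swap r/2=155/6753: DF=(1 − 155/6753·(0.978000+0.963100+0.954900+0.939600))/(1+155/6753) = 1783/2000 ≈ 0.891500
step 6 [3y] swap r/2=1317/55954: DF=(1 − 1317/55954·(0.978000+0.963100+0.954900+0.939600+0.891500))/(1+1317/55954) = 8683/10000 ≈ 0.868300
step 7 [3.5y] bond c/2=13/800: DF=(3726269/4000000 − 13/800·(0.978000+0.963100+0.954900+0.939600+0.891500+0.868300))/(1+13/800) = 517/625 ≈ 0.827200
step 8 [4y] swap r/2=2155/72071: DF=(1 − 2155/72071·(0.978000+0.963100+0.954900+0.939600+0.891500+0.868300+0.827200))/(1+2155/72071) = 1569/2000 ≈ 0.784500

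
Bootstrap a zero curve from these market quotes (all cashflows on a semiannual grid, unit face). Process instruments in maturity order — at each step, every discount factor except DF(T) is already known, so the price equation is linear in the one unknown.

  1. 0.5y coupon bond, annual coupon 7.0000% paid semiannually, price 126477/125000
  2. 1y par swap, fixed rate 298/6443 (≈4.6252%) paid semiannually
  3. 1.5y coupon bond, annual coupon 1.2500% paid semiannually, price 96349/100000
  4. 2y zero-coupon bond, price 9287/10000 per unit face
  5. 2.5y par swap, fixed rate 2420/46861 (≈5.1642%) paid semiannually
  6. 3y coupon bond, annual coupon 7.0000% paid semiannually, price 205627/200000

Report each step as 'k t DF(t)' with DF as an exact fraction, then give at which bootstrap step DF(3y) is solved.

1 1/2 611/625
2 1 9553/10000
3 3/2 1891/2000
4 2 9287/10000
5 5/2 879/1000
6 3 8349/10000
DF(3y) is solved at step 6

step 1 [0.5y] bond c/2=7/200: DF=(126477/125000 − 7/200·(0))/(1+7/200) = 611/625 ≈ 0.977600
step 2 [1y] swap r/2=149/6443: DF=(1 − 149/6443·(0.977600))/(1+149/6443) = 9553/10000 ≈ 0.955300
step 3 [1.5y] bond c/2=1/160: DF=(96349/100000 − 1/160·(0.977600+0.955300))/(1+1/160) = 1891/2000 ≈ 0.945500
step 4 [2y] zero: DF = P = 9287/10000 ≈ 0.928700
step 5 [2.5y] swap r/2=1210/46861: DF=(1 − 1210/46861·(0.977600+0.955300+0.945500+0.928700))/(1+1210/46861) = 879/1000 ≈ 0.879000
step 6 [3y] bond c/2=7/200: DF=(205627/200000 − 7/200·(0.977600+0.955300+0.945500+0.928700+0.879000))/(1+7/200) = 8349/10000 ≈ 0.834900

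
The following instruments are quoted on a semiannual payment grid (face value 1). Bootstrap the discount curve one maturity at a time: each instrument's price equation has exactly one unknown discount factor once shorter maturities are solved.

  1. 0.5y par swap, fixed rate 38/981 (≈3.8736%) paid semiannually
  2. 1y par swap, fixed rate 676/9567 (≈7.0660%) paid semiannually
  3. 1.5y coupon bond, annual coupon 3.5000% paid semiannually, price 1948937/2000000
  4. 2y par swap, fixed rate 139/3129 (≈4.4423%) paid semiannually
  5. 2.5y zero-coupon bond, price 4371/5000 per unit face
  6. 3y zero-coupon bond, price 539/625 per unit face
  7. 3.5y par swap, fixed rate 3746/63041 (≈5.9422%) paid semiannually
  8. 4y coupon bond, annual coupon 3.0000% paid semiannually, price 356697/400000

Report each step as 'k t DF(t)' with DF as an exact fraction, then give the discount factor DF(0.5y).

1 1/2 981/1000
2 1 2331/2500
3 3/2 578/625
4 2 4583/5000
5 5/2 4371/5000
6 3 539/625
7 7/2 8127/10000
8 4 3927/5000
DF(0.5y) = 981/1000 ≈ 0.981000

step 1 [0.5y] swap r/2=19/981: DF=(1 − 19/981·(0))/(1+19/981) = 981/1000 ≈ 0.981000
step 2 [1y] swap r/2=338/9567: DF=(1 − 338/9567·(0.981000))/(1+338/9567) = 2331/2500 ≈ 0.932400
step 3 [1.5y] bond c/2=7/400: DF=(1948937/2000000 − 7/400·(0.981000+0.932400))/(1+7/400) = 578/625 ≈ 0.924800
step 4 [2y] swap r/2=139/6258: DF=(1 − 139/6258·(0.981000+0.932400+0.924800))/(1+139/6258) = 4583/5000 ≈ 0.916600
step 5 [2.5y] zero: DF = P = 4371/5000 ≈ 0.874200
step 6 [3y] zero: DF = P = 539/625 ≈ 0.862400
step 7 [3.5y] swap r/2=1873/63041: DF=(1 − 1873/63041·(0.981000+0.932400+0.924800+0.916600+0.874200+0.862400))/(1+1873/63041) = 8127/10000 ≈ 0.812700
step 8 [4y] bond c/2=3/200: DF=(356697/400000 − 3/200·(0.981000+0.932400+0.924800+0.916600+0.874200+0.862400+0.812700))/(1+3/200) = 3927/5000 ≈ 0.785400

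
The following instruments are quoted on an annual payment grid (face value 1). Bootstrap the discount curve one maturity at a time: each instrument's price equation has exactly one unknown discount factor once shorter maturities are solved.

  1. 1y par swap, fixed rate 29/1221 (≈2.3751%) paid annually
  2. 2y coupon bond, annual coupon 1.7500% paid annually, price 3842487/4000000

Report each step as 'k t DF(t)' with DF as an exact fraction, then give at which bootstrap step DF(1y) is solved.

step 1 [1y] swap r/1=29/1221: DF=(1 − 29/1221·(0))/(1+29/1221) = 1221/1250 ≈ 0.976800
step 2 [2y] bond c/1=7/400: DF=(3842487/4000000 − 7/400·(0.976800))/(1+7/400) = 9273/10000 ≈ 0.927300

1 1 1221/1250
2 2 9273/10000
DF(1y) is solved at step 1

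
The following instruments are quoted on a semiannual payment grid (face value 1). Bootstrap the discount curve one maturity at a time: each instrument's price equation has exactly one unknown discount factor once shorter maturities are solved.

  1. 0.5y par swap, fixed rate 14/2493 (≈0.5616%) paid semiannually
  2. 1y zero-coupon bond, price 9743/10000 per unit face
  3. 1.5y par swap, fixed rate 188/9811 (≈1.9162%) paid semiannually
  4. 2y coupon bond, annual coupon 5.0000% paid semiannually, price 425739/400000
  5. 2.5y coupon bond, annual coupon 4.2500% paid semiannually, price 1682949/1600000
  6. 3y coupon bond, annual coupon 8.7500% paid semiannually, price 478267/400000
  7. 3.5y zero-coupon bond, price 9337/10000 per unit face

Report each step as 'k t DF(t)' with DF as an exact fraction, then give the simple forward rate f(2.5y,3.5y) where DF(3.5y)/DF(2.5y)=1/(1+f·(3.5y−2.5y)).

1 1/2 2493/2500
2 1 9743/10000
3 3/2 4859/5000
4 2 4833/5000
5 5/2 4743/5000
6 3 9419/10000
7 7/2 9337/10000
f(2.5y,3.5y) = ((4743/5000)/(9337/10000) − 1)/(1) = 149/9337 ≈ 1.5958%

step 1 [0.5y] swap r/2=7/2493: DF=(1 − 7/2493·(0))/(1+7/2493) = 2493/2500 ≈ 0.997200
step 2 [1y] zero: DF = P = 9743/10000 ≈ 0.974300
step 3 [1.5y] swap r/2=94/9811: DF=(1 − 94/9811·(0.997200+0.974300))/(1+94/9811) = 4859/5000 ≈ 0.971800
step 4 [2y] bond c/2=1/40: DF=(425739/400000 − 1/40·(0.997200+0.974300+0.971800))/(1+1/40) = 4833/5000 ≈ 0.966600
step 5 [2.5y] bond c/2=17/800: DF=(1682949/1600000 − 17/800·(0.997200+0.974300+0.971800+0.966600))/(1+17/800) = 4743/5000 ≈ 0.948600
step 6 [3y] bond c/2=7/160: DF=(478267/400000 − 7/160·(0.997200+0.974300+0.971800+0.966600+0.948600))/(1+7/160) = 9419/10000 ≈ 0.941900
step 7 [3.5y] zero: DF = P = 9337/10000 ≈ 0.933700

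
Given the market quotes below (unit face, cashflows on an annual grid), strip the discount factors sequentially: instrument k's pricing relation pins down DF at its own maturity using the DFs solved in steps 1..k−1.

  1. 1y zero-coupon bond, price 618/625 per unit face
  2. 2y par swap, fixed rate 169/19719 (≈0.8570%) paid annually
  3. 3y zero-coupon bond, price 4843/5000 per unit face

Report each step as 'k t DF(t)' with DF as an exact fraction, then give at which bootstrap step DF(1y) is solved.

step 1 [1y] zero: DF = P = 618/625 ≈ 0.988800
step 2 [2y] swap r/1=169/19719: DF=(1 − 169/19719·(0.988800))/(1+169/19719) = 9831/10000 ≈ 0.983100
step 3 [3y] zero: DF = P = 4843/5000 ≈ 0.968600

1 1 618/625
2 2 9831/10000
3 3 4843/5000
DF(1y) is solved at step 1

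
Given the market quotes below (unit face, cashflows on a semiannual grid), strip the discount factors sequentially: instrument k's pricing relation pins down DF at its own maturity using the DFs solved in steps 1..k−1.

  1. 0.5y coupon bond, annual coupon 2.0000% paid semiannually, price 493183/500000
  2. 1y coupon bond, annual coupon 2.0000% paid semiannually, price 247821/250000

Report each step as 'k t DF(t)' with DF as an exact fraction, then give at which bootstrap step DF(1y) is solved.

1 1/2 4883/5000
2 1 4859/5000
DF(1y) is solved at step 2

step 1 [0.5y] bond c/2=1/100: DF=(493183/500000 − 1/100·(0))/(1+1/100) = 4883/5000 ≈ 0.976600
step 2 [1y] bond c/2=1/100: DF=(247821/250000 − 1/100·(0.976600))/(1+1/100) = 4859/5000 ≈ 0.971800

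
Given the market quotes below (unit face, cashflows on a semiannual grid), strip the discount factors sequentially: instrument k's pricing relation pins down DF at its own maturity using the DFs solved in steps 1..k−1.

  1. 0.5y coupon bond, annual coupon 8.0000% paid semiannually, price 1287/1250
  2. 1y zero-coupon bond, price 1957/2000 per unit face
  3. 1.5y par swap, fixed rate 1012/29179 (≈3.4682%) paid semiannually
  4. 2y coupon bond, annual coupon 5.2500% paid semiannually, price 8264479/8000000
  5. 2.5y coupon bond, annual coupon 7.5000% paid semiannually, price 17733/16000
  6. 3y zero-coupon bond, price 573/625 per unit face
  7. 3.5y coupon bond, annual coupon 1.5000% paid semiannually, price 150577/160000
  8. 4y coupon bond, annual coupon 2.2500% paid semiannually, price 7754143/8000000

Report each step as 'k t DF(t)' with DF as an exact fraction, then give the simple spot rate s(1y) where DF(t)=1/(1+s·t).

1 1/2 99/100
2 1 1957/2000
3 3/2 4747/5000
4 2 233/250
5 5/2 9291/10000
6 3 573/625
7 7/2 8917/10000
8 4 2213/2500
s(1y) = (1/(1957/2000) − 1)/(1) = 43/1957 ≈ 2.1972%

step 1 [0.5y] bond c/2=1/25: DF=(1287/1250 − 1/25·(0))/(1+1/25) = 99/100 ≈ 0.990000
step 2 [1y] zero: DF = P = 1957/2000 ≈ 0.978500
step 3 [1.5y] swap r/2=506/29179: DF=(1 − 506/29179·(0.990000+0.978500))/(1+506/29179) = 4747/5000 ≈ 0.949400
step 4 [2y] bond c/2=21/800: DF=(8264479/8000000 − 21/800·(0.990000+0.978500+0.949400))/(1+21/800) = 233/250 ≈ 0.932000
step 5 [2.5y] bond c/2=3/80: DF=(17733/16000 − 3/80·(0.990000+0.978500+0.949400+0.932000))/(1+3/80) = 9291/10000 ≈ 0.929100
step 6 [3y] zero: DF = P = 573/625 ≈ 0.916800
step 7 [3.5y] bond c/2=3/400: DF=(150577/160000 − 3/400·(0.990000+0.978500+0.949400+0.932000+0.929100+0.916800))/(1+3/400) = 8917/10000 ≈ 0.891700
step 8 [4y] bond c/2=9/800: DF=(7754143/8000000 − 9/800·(0.990000+0.978500+0.949400+0.932000+0.929100+0.916800+0.891700))/(1+9/800) = 2213/2500 ≈ 0.885200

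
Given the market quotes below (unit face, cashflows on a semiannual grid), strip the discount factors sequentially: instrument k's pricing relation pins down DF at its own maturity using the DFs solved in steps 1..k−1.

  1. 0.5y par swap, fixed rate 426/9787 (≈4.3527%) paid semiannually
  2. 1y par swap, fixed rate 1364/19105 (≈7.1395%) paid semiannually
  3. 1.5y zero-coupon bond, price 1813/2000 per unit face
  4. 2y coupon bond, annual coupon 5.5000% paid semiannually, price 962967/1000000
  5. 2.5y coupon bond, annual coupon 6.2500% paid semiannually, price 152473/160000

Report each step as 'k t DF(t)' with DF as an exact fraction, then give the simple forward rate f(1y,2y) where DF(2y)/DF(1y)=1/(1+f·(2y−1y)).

step 1 [0.5y] swap r/2=213/9787: DF=(1 − 213/9787·(0))/(1+213/9787) = 9787/10000 ≈ 0.978700
step 2 [1y] swap r/2=682/19105: DF=(1 − 682/19105·(0.978700))/(1+682/19105) = 4659/5000 ≈ 0.931800
step 3 [1.5y] zero: DF = P = 1813/2000 ≈ 0.906500
step 4 [2y] bond c/2=11/400: DF=(962967/1000000 − 11/400·(0.978700+0.931800+0.906500))/(1+11/400) = 4309/5000 ≈ 0.861800
step 5 [2.5y] bond c/2=1/32: DF=(152473/160000 − 1/32·(0.978700+0.931800+0.906500+0.861800))/(1+1/32) = 4063/5000 ≈ 0.812600

1 1/2 9787/10000
2 1 4659/5000
3 3/2 1813/2000
4 2 4309/5000
5 5/2 4063/5000
f(1y,2y) = ((4659/5000)/(4309/5000) − 1)/(1) = 350/4309 ≈ 8.1225%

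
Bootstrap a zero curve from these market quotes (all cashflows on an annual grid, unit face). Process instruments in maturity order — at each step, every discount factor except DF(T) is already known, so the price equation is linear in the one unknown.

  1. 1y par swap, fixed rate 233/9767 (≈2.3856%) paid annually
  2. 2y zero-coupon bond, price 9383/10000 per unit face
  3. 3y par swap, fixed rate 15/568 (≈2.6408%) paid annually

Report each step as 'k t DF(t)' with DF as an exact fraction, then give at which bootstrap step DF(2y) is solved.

1 1 9767/10000
2 2 9383/10000
3 3 37/40
DF(2y) is solved at step 2

step 1 [1y] swap r/1=233/9767: DF=(1 − 233/9767·(0))/(1+233/9767) = 9767/10000 ≈ 0.976700
step 2 [2y] zero: DF = P = 9383/10000 ≈ 0.938300
step 3 [3y] swap r/1=15/568: DF=(1 − 15/568·(0.976700+0.938300))/(1+15/568) = 37/40 ≈ 0.925000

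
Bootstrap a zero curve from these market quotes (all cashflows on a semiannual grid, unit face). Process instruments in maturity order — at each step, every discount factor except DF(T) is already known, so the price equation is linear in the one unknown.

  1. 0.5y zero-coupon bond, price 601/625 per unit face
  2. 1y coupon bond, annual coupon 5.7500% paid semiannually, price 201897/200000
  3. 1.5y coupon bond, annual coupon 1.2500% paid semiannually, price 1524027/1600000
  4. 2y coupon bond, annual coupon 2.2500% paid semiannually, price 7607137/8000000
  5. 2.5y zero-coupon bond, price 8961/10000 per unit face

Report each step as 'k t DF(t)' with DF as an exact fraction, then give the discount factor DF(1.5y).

step 1 [0.5y] zero: DF = P = 601/625 ≈ 0.961600
step 2 [1y] bond c/2=23/800: DF=(201897/200000 − 23/800·(0.961600))/(1+23/800) = 1193/1250 ≈ 0.954400
step 3 [1.5y] bond c/2=1/160: DF=(1524027/1600000 − 1/160·(0.961600+0.954400))/(1+1/160) = 9347/10000 ≈ 0.934700
step 4 [2y] bond c/2=9/800: DF=(7607137/8000000 − 9/800·(0.961600+0.954400+0.934700))/(1+9/800) = 4543/5000 ≈ 0.908600
step 5 [2.5y] zero: DF = P = 8961/10000 ≈ 0.896100

1 1/2 601/625
2 1 1193/1250
3 3/2 9347/10000
4 2 4543/5000
5 5/2 8961/10000
DF(1.5y) = 9347/10000 ≈ 0.934700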